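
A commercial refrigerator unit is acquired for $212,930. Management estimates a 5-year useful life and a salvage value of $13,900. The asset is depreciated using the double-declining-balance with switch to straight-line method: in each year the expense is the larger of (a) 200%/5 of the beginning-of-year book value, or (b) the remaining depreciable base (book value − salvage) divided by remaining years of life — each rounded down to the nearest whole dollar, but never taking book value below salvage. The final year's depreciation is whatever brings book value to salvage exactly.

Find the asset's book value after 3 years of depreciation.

Depreciable base = $212,930 − $13,900 = $199,030.
Year 1: DB = ⌊$212,930 × 200%/5⌋ = $85,172; SL = ⌊$199,030/5⌋ = $39,806 → take DB $85,172. Book value $127,758.
Year 2: DB = ⌊$127,758 × 200%/5⌋ = $51,103; SL = ⌊$113,858/4⌋ = $28,464 → take DB $51,103. Book value $76,655.
Year 3: DB = ⌊$76,655 × 200%/5⌋ = $30,662; SL = ⌊$62,755/3⌋ = $20,918 → take DB $30,662. Book value $45,993.

$45,993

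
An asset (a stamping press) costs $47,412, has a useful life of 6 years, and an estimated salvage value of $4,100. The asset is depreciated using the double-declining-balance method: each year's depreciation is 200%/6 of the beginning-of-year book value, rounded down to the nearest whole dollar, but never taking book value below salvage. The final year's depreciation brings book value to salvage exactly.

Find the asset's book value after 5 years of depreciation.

Depreciable base = $47,412 − $4,100 = $43,312.
Year 1: ⌊$47,412 × 200%/6⌋ = $15,804. Book value $31,608.
Year 2: ⌊$31,608 × 200%/6⌋ = $10,536. Book value $21,072.
Year 3: ⌊$21,072 × 200%/6⌋ = $7,024. Book value $14,048.
Year 4: ⌊$14,048 × 200%/6⌋ = $4,682. Book value $9,366.
Year 5: ⌊$9,366 × 200%/6⌋ = $3,122. Book value $6,244.

$6,244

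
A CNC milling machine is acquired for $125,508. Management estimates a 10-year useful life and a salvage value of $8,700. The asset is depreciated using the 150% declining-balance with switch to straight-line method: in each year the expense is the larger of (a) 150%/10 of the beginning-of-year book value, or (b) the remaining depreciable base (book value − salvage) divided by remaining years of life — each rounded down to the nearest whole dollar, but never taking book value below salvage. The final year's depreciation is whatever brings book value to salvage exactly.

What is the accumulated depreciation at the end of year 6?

Depreciable base = $125,508 − $8,700 = $116,808.
Year 1: DB = ⌊$125,508 × 150%/10⌋ = $18,826; SL = ⌊$116,808/10⌋ = $11,680 → take DB $18,826. Book value $106,682.
Year 2: DB = ⌊$106,682 × 150%/10⌋ = $16,002; SL = ⌊$97,982/9⌋ = $10,886 → take DB $16,002. Book value $90,680.
Year 3: DB = ⌊$90,680 × 150%/10⌋ = $13,602; SL = ⌊$81,980/8⌋ = $10,247 → take DB $13,602. Book value $77,078.
Year 4: DB = ⌊$77,078 × 150%/10⌋ = $11,561; SL = ⌊$68,378/7⌋ = $9,768 → take DB $11,561. Book value $65,517.
Year 5: DB = ⌊$65,517 × 150%/10⌋ = $9,827; SL = ⌊$56,817/6⌋ = $9,469 → take DB $9,827. Book value $55,690.
Year 6: DB = ⌊$55,690 × 150%/10⌋ = $8,353; SL = ⌊$46,990/5⌋ = $9,398 → take SL $9,398. Book value $46,292.
Accumulated through year 6 = $125,508 − $46,292 = $79,216.

$79,216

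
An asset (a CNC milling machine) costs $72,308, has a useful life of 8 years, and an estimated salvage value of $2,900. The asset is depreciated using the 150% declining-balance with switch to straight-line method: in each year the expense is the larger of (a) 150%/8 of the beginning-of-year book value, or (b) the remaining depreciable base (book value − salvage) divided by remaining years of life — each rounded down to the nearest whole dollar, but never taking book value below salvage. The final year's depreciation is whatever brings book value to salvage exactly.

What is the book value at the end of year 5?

Depreciable base = $72,308 − $2,900 = $69,408.
Year 1: DB = ⌊$72,308 × 150%/8⌋ = $13,557; SL = ⌊$69,408/8⌋ = $8,676 → take DB $13,557. Book value $58,751.
Year 2: DB = ⌊$58,751 × 150%/8⌋ = $11,015; SL = ⌊$55,851/7⌋ = $7,978 → take DB $11,015. Book value $47,736.
Year 3: DB = ⌊$47,736 × 150%/8⌋ = $8,950; SL = ⌊$44,836/6⌋ = $7,472 → take DB $8,950. Book value $38,786.
Year 4: DB = ⌊$38,786 × 150%/8⌋ = $7,272; SL = ⌊$35,886/5⌋ = $7,177 → take DB $7,272. Book value $31,514.
Year 5: DB = ⌊$31,514 × 150%/8⌋ = $5,908; SL = ⌊$28,614/4⌋ = $7,153 → take SL $7,153. Book value $24,361.

$24,361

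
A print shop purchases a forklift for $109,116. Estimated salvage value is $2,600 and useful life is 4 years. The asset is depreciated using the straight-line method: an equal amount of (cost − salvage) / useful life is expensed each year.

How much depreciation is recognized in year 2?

$26,629

Depreciable base = $109,116 − $2,600 = $106,516.
Annual expense = $106,516 / 4 = $26,629.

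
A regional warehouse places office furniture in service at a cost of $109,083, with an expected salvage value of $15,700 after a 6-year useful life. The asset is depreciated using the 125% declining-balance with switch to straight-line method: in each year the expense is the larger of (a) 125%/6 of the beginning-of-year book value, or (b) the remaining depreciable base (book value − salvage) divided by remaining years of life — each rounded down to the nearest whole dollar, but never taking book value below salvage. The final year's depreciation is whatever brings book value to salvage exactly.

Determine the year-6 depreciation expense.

$12,808

Depreciable base = $109,083 − $15,700 = $93,383.
Year 1: DB = ⌊$109,083 × 125%/6⌋ = $22,725; SL = ⌊$93,383/6⌋ = $15,563 → take DB $22,725. Book value $86,358.
Year 2: DB = ⌊$86,358 × 125%/6⌋ = $17,991; SL = ⌊$70,658/5⌋ = $14,131 → take DB $17,991. Book value $68,367.
Year 3: DB = ⌊$68,367 × 125%/6⌋ = $14,243; SL = ⌊$52,667/4⌋ = $13,166 → take DB $14,243. Book value $54,124.
Year 4: DB = ⌊$54,124 × 125%/6⌋ = $11,275; SL = ⌊$38,424/3⌋ = $12,808 → take SL $12,808. Book value $41,316.
Year 5: DB = ⌊$41,316 × 125%/6⌋ = $8,607; SL = ⌊$25,616/2⌋ = $12,808 → take SL $12,808. Book value $28,508.
Year 6 (final): $28,508 − $15,700 = $12,808. Book value $15,700.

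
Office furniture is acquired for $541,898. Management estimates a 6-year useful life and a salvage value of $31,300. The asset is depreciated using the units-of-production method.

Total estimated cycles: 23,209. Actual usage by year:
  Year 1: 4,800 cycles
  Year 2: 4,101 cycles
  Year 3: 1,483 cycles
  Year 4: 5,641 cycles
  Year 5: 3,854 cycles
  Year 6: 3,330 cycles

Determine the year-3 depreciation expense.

Depreciable base = $541,898 − $31,300 = $510,598.
Rate = $510,598 / 23,209 cycles = $22 per cycle.
Year 1: 4,800 × $22 = $105,600. Book value $436,298.
Year 2: 4,101 × $22 = $90,222. Book value $346,076.
Year 3: 1,483 × $22 = $32,626. Book value $313,450.

$32,626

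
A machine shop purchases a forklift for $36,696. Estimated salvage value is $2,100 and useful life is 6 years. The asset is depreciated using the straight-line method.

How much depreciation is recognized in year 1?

$5,766

Depreciable base = $36,696 − $2,100 = $34,596.
Annual expense = $34,596 / 6 = $5,766.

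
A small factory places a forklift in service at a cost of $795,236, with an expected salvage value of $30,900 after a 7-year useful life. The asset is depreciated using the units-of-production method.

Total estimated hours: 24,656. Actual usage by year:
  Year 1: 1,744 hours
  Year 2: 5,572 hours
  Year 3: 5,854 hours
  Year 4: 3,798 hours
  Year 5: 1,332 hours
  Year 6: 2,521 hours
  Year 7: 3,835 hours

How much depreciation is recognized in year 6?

Depreciable base = $795,236 − $30,900 = $764,336.
Rate = $764,336 / 24,656 hours = $31 per hour.
Year 1: 1,744 × $31 = $54,064. Book value $741,172.
Year 2: 5,572 × $31 = $172,732. Book value $568,440.
Year 3: 5,854 × $31 = $181,474. Book value $386,966.
Year 4: 3,798 × $31 = $117,738. Book value $269,228.
Year 5: 1,332 × $31 = $41,292. Book value $227,936.
Year 6: 2,521 × $31 = $78,151. Book value $149,785.

$78,151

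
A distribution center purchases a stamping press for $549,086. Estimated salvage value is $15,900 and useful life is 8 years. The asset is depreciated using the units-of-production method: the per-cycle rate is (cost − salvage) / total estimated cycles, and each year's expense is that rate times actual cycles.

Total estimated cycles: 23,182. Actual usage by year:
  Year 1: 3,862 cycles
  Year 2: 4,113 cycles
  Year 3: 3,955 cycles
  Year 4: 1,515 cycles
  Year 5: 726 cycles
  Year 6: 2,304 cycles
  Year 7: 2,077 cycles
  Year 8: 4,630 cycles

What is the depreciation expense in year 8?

Depreciable base = $549,086 − $15,900 = $533,186.
Rate = $533,186 / 23,182 cycles = $23 per cycle.
Year 1: 3,862 × $23 = $88,826. Book value $460,260.
Year 2: 4,113 × $23 = $94,599. Book value $365,661.
Year 3: 3,955 × $23 = $90,965. Book value $274,696.
Year 4: 1,515 × $23 = $34,845. Book value $239,851.
Year 5: 726 × $23 = $16,698. Book value $223,153.
Year 6: 2,304 × $23 = $52,992. Book value $170,161.
Year 7: 2,077 × $23 = $47,771. Book value $122,390.
Year 8: 4,630 × $23 = $106,490. Book value $15,900.

$106,490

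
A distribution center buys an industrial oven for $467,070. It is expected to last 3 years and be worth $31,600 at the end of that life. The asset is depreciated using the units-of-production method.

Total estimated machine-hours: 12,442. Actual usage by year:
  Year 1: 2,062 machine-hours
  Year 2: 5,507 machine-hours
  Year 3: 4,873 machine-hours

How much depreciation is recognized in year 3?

Depreciable base = $467,070 − $31,600 = $435,470.
Rate = $435,470 / 12,442 machine-hours = $35 per machine-hour.
Year 1: 2,062 × $35 = $72,170. Book value $394,900.
Year 2: 5,507 × $35 = $192,745. Book value $202,155.
Year 3: 4,873 × $35 = $170,555. Book value $31,600.

$170,555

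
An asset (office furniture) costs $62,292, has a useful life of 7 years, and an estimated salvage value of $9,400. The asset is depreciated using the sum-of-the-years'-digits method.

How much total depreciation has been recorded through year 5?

$47,225

Depreciable base = $62,292 − $9,400 = $52,892.
Sum of the years' digits = 7+6+5+4+3+2+1 = 28.
Year 1: $52,892 × 7/28 = $13,223. Book value $49,069.
Year 2: $52,892 × 6/28 = $11,334. Book value $37,735.
Year 3: $52,892 × 5/28 = $9,445. Book value $28,290.
Year 4: $52,892 × 4/28 = $7,556. Book value $20,734.
Year 5: $52,892 × 3/28 = $5,667. Book value $15,067.
Accumulated through year 5 = $62,292 − $15,067 = $47,225.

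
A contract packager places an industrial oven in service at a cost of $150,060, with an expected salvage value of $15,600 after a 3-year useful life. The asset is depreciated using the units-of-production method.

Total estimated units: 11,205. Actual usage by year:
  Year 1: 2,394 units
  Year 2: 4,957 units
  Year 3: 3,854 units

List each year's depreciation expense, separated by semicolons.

Depreciable base = $150,060 − $15,600 = $134,460.
Rate = $134,460 / 11,205 units = $12 per unit.
Year 1: 2,394 × $12 = $28,728. Book value $121,332.
Year 2: 4,957 × $12 = $59,484. Book value $61,848.
Year 3: 3,854 × $12 = $46,248. Book value $15,600.

$28,728; $59,484; $46,248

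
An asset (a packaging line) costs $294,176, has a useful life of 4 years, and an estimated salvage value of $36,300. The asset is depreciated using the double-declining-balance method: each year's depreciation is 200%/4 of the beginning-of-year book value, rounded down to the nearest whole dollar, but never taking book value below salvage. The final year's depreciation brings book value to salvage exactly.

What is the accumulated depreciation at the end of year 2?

Depreciable base = $294,176 − $36,300 = $257,876.
Year 1: ⌊$294,176 × 200%/4⌋ = $147,088. Book value $147,088.
Year 2: ⌊$147,088 × 200%/4⌋ = $73,544. Book value $73,544.
Accumulated through year 2 = $294,176 − $73,544 = $220,632.

$220,632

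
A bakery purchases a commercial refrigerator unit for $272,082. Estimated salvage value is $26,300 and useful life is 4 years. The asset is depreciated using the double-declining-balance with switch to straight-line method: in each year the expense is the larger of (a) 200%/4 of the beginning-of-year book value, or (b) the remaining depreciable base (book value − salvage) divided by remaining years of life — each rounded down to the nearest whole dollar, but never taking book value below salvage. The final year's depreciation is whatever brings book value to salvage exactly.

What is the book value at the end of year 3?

Depreciable base = $272,082 − $26,300 = $245,782.
Year 1: DB = ⌊$272,082 × 200%/4⌋ = $136,041; SL = ⌊$245,782/4⌋ = $61,445 → take DB $136,041. Book value $136,041.
Year 2: DB = ⌊$136,041 × 200%/4⌋ = $68,020; SL = ⌊$109,741/3⌋ = $36,580 → take DB $68,020. Book value $68,021.
Year 3: DB = ⌊$68,021 × 200%/4⌋ = $34,010; SL = ⌊$41,721/2⌋ = $20,860 → take DB $34,010. Book value $34,011.

$34,011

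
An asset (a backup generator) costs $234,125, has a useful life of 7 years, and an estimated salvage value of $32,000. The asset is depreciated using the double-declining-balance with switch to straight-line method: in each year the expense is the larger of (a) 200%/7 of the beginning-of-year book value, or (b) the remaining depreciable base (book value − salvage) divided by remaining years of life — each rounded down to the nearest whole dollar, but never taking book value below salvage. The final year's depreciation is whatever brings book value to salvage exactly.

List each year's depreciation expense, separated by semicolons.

$66,892; $47,780; $34,129; $24,378; $17,413; $11,533; $0

Depreciable base = $234,125 − $32,000 = $202,125.
Year 1: DB = ⌊$234,125 × 200%/7⌋ = $66,892; SL = ⌊$202,125/7⌋ = $28,875 → take DB $66,892. Book value $167,233.
Year 2: DB = ⌊$167,233 × 200%/7⌋ = $47,780; SL = ⌊$135,233/6⌋ = $22,538 → take DB $47,780. Book value $119,453.
Year 3: DB = ⌊$119,453 × 200%/7⌋ = $34,129; SL = ⌊$87,453/5⌋ = $17,490 → take DB $34,129. Book value $85,324.
Year 4: DB = ⌊$85,324 × 200%/7⌋ = $24,378; SL = ⌊$53,324/4⌋ = $13,331 → take DB $24,378. Book value $60,946.
Year 5: DB = ⌊$60,946 × 200%/7⌋ = $17,413; SL = ⌊$28,946/3⌋ = $9,648 → take DB $17,413. Book value $43,533.
Year 6: DB = ⌊$43,533 × 200%/7⌋ = $12,438; SL = ⌊$11,533/2⌋ = $5,766 → take DB $12,438, capped at $11,533. Book value $32,000.
Year 7 (final): $32,000 − $32,000 = $0. Book value $32,000.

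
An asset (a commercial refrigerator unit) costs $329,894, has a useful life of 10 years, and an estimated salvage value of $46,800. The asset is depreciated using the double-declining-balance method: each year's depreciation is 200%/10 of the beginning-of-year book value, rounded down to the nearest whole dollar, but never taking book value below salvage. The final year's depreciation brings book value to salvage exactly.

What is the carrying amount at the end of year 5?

Depreciable base = $329,894 − $46,800 = $283,094.
Year 1: ⌊$329,894 × 200%/10⌋ = $65,978. Book value $263,916.
Year 2: ⌊$263,916 × 200%/10⌋ = $52,783. Book value $211,133.
Year 3: ⌊$211,133 × 200%/10⌋ = $42,226. Book value $168,907.
Year 4: ⌊$168,907 × 200%/10⌋ = $33,781. Book value $135,126.
Year 5: ⌊$135,126 × 200%/10⌋ = $27,025. Book value $108,101.

$108,101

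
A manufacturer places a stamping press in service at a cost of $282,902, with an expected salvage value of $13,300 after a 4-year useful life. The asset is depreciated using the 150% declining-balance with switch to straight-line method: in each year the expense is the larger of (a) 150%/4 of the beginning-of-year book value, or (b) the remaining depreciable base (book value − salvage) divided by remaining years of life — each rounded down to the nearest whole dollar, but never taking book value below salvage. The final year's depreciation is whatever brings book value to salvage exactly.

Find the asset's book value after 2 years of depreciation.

$110,509

Depreciable base = $282,902 − $13,300 = $269,602.
Year 1: DB = ⌊$282,902 × 150%/4⌋ = $106,088; SL = ⌊$269,602/4⌋ = $67,400 → take DB $106,088. Book value $176,814.
Year 2: DB = ⌊$176,814 × 150%/4⌋ = $66,305; SL = ⌊$163,514/3⌋ = $54,504 → take DB $66,305. Book value $110,509.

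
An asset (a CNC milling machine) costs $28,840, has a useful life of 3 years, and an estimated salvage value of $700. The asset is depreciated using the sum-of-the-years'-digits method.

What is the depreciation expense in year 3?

Depreciable base = $28,840 − $700 = $28,140.
Sum of the years' digits = 3+2+1 = 6.
Year 1: $28,140 × 3/6 = $14,070. Book value $14,770.
Year 2: $28,140 × 2/6 = $9,380. Book value $5,390.
Year 3: $28,140 × 1/6 = $4,690. Book value $700.

$4,690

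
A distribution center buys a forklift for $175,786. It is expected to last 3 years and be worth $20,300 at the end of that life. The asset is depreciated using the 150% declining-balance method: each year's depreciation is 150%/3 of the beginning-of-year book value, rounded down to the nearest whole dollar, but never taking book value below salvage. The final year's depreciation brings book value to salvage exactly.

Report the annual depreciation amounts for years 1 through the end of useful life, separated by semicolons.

$87,893; $43,946; $23,647

Depreciable base = $175,786 − $20,300 = $155,486.
Year 1: ⌊$175,786 × 150%/3⌋ = $87,893. Book value $87,893.
Year 2: ⌊$87,893 × 150%/3⌋ = $43,946. Book value $43,947.
Year 3 (final): $43,947 − $20,300 = $23,647. Book value $20,300.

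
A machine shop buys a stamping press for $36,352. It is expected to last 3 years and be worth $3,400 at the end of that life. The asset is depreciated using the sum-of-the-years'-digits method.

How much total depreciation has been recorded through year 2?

$27,460

Depreciable base = $36,352 − $3,400 = $32,952.
Sum of the years' digits = 3+2+1 = 6.
Year 1: $32,952 × 3/6 = $16,476. Book value $19,876.
Year 2: $32,952 × 2/6 = $10,984. Book value $8,892.
Accumulated through year 2 = $36,352 − $8,892 = $27,460.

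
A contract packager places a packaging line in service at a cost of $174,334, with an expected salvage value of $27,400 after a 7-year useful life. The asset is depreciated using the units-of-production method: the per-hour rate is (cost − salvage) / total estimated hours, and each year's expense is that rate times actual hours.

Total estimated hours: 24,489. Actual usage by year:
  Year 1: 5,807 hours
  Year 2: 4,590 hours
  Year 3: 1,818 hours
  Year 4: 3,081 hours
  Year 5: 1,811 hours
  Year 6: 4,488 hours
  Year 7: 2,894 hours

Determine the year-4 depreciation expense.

Depreciable base = $174,334 − $27,400 = $146,934.
Rate = $146,934 / 24,489 hours = $6 per hour.
Year 1: 5,807 × $6 = $34,842. Book value $139,492.
Year 2: 4,590 × $6 = $27,540. Book value $111,952.
Year 3: 1,818 × $6 = $10,908. Book value $101,044.
Year 4: 3,081 × $6 = $18,486. Book value $82,558.

$18,486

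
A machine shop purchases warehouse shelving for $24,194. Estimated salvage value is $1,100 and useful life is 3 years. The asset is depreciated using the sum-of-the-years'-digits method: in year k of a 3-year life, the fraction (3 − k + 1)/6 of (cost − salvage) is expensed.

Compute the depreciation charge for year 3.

Depreciable base = $24,194 − $1,100 = $23,094.
Sum of the years' digits = 3+2+1 = 6.
Year 1: $23,094 × 3/6 = $11,547. Book value $12,647.
Year 2: $23,094 × 2/6 = $7,698. Book value $4,949.
Year 3: $23,094 × 1/6 = $3,849. Book value $1,100.

$3,849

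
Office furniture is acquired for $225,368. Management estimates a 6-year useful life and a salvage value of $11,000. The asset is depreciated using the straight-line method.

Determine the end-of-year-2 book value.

$153,912

Depreciable base = $225,368 − $11,000 = $214,368.
Annual expense = $214,368 / 6 = $35,728.
End of year 1: book value $189,640.
End of year 2: book value $153,912.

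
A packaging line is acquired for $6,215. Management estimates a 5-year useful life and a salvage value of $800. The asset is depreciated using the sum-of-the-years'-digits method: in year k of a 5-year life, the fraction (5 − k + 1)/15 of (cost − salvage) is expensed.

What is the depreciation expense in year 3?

$1,083

Depreciable base = $6,215 − $800 = $5,415.
Sum of the years' digits = 5+4+3+2+1 = 15.
Year 1: $5,415 × 5/15 = $1,805. Book value $4,410.
Year 2: $5,415 × 4/15 = $1,444. Book value $2,966.
Year 3: $5,415 × 3/15 = $1,083. Book value $1,883.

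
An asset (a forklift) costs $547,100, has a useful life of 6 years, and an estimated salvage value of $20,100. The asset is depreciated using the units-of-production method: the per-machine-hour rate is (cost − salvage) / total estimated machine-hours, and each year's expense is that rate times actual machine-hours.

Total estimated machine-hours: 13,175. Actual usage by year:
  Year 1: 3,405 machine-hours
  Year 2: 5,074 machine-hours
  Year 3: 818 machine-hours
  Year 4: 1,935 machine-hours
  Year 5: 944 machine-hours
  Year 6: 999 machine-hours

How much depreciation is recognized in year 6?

Depreciable base = $547,100 − $20,100 = $527,000.
Rate = $527,000 / 13,175 machine-hours = $40 per machine-hour.
Year 1: 3,405 × $40 = $136,200. Book value $410,900.
Year 2: 5,074 × $40 = $202,960. Book value $207,940.
Year 3: 818 × $40 = $32,720. Book value $175,220.
Year 4: 1,935 × $40 = $77,400. Book value $97,820.
Year 5: 944 × $40 = $37,760. Book value $60,060.
Year 6: 999 × $40 = $39,960. Book value $20,100.

$39,960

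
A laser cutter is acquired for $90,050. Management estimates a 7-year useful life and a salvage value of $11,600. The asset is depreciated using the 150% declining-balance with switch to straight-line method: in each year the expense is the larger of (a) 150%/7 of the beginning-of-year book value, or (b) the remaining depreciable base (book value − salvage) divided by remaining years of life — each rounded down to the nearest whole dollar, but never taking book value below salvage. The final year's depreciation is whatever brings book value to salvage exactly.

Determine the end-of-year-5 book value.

$26,748

Depreciable base = $90,050 − $11,600 = $78,450.
Year 1: DB = ⌊$90,050 × 150%/7⌋ = $19,296; SL = ⌊$78,450/7⌋ = $11,207 → take DB $19,296. Book value $70,754.
Year 2: DB = ⌊$70,754 × 150%/7⌋ = $15,161; SL = ⌊$59,154/6⌋ = $9,859 → take DB $15,161. Book value $55,593.
Year 3: DB = ⌊$55,593 × 150%/7⌋ = $11,912; SL = ⌊$43,993/5⌋ = $8,798 → take DB $11,912. Book value $43,681.
Year 4: DB = ⌊$43,681 × 150%/7⌋ = $9,360; SL = ⌊$32,081/4⌋ = $8,020 → take DB $9,360. Book value $34,321.
Year 5: DB = ⌊$34,321 × 150%/7⌋ = $7,354; SL = ⌊$22,721/3⌋ = $7,573 → take SL $7,573. Book value $26,748.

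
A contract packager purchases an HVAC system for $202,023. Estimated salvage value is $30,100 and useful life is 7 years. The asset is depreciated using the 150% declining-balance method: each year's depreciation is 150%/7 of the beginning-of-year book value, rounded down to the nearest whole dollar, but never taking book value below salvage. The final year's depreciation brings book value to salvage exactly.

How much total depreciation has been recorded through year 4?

$125,027

Depreciable base = $202,023 − $30,100 = $171,923.
Year 1: ⌊$202,023 × 150%/7⌋ = $43,290. Book value $158,733.
Year 2: ⌊$158,733 × 150%/7⌋ = $34,014. Book value $124,719.
Year 3: ⌊$124,719 × 150%/7⌋ = $26,725. Book value $97,994.
Year 4: ⌊$97,994 × 150%/7⌋ = $20,998. Book value $76,996.
Accumulated through year 4 = $202,023 − $76,996 = $125,027.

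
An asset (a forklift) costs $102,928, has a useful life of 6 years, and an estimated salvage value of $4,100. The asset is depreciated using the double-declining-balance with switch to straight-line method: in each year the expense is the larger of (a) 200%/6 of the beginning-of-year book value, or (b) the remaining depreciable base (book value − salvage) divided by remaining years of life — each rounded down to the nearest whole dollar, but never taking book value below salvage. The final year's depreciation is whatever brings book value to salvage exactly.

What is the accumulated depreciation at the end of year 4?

$82,596

Depreciable base = $102,928 − $4,100 = $98,828.
Year 1: DB = ⌊$102,928 × 200%/6⌋ = $34,309; SL = ⌊$98,828/6⌋ = $16,471 → take DB $34,309. Book value $68,619.
Year 2: DB = ⌊$68,619 × 200%/6⌋ = $22,873; SL = ⌊$64,519/5⌋ = $12,903 → take DB $22,873. Book value $45,746.
Year 3: DB = ⌊$45,746 × 200%/6⌋ = $15,248; SL = ⌊$41,646/4⌋ = $10,411 → take DB $15,248. Book value $30,498.
Year 4: DB = ⌊$30,498 × 200%/6⌋ = $10,166; SL = ⌊$26,398/3⌋ = $8,799 → take DB $10,166. Book value $20,332.
Accumulated through year 4 = $102,928 − $20,332 = $82,596.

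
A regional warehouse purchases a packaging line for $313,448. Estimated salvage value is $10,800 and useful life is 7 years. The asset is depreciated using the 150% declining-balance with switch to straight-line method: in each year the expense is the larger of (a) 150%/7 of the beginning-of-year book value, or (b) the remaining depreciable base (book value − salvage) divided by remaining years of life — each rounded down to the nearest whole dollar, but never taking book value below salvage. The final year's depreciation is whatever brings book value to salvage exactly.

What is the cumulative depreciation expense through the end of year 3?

$161,406

Depreciable base = $313,448 − $10,800 = $302,648.
Year 1: DB = ⌊$313,448 × 150%/7⌋ = $67,167; SL = ⌊$302,648/7⌋ = $43,235 → take DB $67,167. Book value $246,281.
Year 2: DB = ⌊$246,281 × 150%/7⌋ = $52,774; SL = ⌊$235,481/6⌋ = $39,246 → take DB $52,774. Book value $193,507.
Year 3: DB = ⌊$193,507 × 150%/7⌋ = $41,465; SL = ⌊$182,707/5⌋ = $36,541 → take DB $41,465. Book value $152,042.
Accumulated through year 3 = $313,448 − $152,042 = $161,406.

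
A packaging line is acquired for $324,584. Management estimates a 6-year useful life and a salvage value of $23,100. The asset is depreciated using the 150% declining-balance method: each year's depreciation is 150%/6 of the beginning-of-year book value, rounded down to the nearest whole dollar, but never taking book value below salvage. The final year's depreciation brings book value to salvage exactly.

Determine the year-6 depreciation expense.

Depreciable base = $324,584 − $23,100 = $301,484.
Year 1: ⌊$324,584 × 150%/6⌋ = $81,146. Book value $243,438.
Year 2: ⌊$243,438 × 150%/6⌋ = $60,859. Book value $182,579.
Year 3: ⌊$182,579 × 150%/6⌋ = $45,644. Book value $136,935.
Year 4: ⌊$136,935 × 150%/6⌋ = $34,233. Book value $102,702.
Year 5: ⌊$102,702 × 150%/6⌋ = $25,675. Book value $77,027.
Year 6 (final): $77,027 − $23,100 = $53,927. Book value $23,100.

$53,927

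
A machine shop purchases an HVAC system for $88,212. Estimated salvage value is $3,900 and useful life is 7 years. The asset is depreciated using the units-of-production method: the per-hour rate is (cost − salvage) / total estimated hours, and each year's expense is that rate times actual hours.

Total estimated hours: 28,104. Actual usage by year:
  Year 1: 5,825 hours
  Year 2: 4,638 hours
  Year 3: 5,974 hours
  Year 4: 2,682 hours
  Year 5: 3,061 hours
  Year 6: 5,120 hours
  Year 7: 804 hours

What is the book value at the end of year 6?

$6,312

Depreciable base = $88,212 − $3,900 = $84,312.
Rate = $84,312 / 28,104 hours = $3 per hour.
Year 1: 5,825 × $3 = $17,475. Book value $70,737.
Year 2: 4,638 × $3 = $13,914. Book value $56,823.
Year 3: 5,974 × $3 = $17,922. Book value $38,901.
Year 4: 2,682 × $3 = $8,046. Book value $30,855.
Year 5: 3,061 × $3 = $9,183. Book value $21,672.
Year 6: 5,120 × $3 = $15,360. Book value $6,312.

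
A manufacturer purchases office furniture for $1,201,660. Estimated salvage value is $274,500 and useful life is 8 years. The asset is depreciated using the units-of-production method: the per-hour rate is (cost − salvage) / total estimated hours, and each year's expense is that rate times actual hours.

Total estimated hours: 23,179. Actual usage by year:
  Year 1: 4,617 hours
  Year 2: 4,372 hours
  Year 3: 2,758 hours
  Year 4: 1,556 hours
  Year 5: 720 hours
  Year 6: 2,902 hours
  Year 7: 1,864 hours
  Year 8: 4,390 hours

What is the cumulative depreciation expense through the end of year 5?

$560,920

Depreciable base = $1,201,660 − $274,500 = $927,160.
Rate = $927,160 / 23,179 hours = $40 per hour.
Year 1: 4,617 × $40 = $184,680. Book value $1,016,980.
Year 2: 4,372 × $40 = $174,880. Book value $842,100.
Year 3: 2,758 × $40 = $110,320. Book value $731,780.
Year 4: 1,556 × $40 = $62,240. Book value $669,540.
Year 5: 720 × $40 = $28,800. Book value $640,740.
Accumulated through year 5 = $1,201,660 − $640,740 = $560,920.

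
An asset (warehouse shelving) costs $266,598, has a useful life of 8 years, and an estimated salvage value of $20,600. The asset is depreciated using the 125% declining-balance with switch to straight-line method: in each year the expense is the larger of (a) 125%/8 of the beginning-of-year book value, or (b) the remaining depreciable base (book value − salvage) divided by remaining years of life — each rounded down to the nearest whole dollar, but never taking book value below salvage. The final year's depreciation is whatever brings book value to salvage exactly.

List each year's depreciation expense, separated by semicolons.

Depreciable base = $266,598 − $20,600 = $245,998.
Year 1: DB = ⌊$266,598 × 125%/8⌋ = $41,655; SL = ⌊$245,998/8⌋ = $30,749 → take DB $41,655. Book value $224,943.
Year 2: DB = ⌊$224,943 × 125%/8⌋ = $35,147; SL = ⌊$204,343/7⌋ = $29,191 → take DB $35,147. Book value $189,796.
Year 3: DB = ⌊$189,796 × 125%/8⌋ = $29,655; SL = ⌊$169,196/6⌋ = $28,199 → take DB $29,655. Book value $160,141.
Year 4: DB = ⌊$160,141 × 125%/8⌋ = $25,022; SL = ⌊$139,541/5⌋ = $27,908 → take SL $27,908. Book value $132,233.
Year 5: DB = ⌊$132,233 × 125%/8⌋ = $20,661; SL = ⌊$111,633/4⌋ = $27,908 → take SL $27,908. Book value $104,325.
Year 6: DB = ⌊$104,325 × 125%/8⌋ = $16,300; SL = ⌊$83,725/3⌋ = $27,908 → take SL $27,908. Book value $76,417.
Year 7: DB = ⌊$76,417 × 125%/8⌋ = $11,940; SL = ⌊$55,817/2⌋ = $27,908 → take SL $27,908. Book value $48,509.
Year 8 (final): $48,509 − $20,600 = $27,909. Book value $20,600.

$41,655; $35,147; $29,655; $27,908; $27,908; $27,908; $27,908; $27,909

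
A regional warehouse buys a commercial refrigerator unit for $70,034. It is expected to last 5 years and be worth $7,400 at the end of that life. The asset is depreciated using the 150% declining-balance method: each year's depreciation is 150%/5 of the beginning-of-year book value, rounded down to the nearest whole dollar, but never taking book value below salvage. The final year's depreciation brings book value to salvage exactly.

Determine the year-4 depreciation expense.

Depreciable base = $70,034 − $7,400 = $62,634.
Year 1: ⌊$70,034 × 150%/5⌋ = $21,010. Book value $49,024.
Year 2: ⌊$49,024 × 150%/5⌋ = $14,707. Book value $34,317.
Year 3: ⌊$34,317 × 150%/5⌋ = $10,295. Book value $24,022.
Year 4: ⌊$24,022 × 150%/5⌋ = $7,206. Book value $16,816.

$7,206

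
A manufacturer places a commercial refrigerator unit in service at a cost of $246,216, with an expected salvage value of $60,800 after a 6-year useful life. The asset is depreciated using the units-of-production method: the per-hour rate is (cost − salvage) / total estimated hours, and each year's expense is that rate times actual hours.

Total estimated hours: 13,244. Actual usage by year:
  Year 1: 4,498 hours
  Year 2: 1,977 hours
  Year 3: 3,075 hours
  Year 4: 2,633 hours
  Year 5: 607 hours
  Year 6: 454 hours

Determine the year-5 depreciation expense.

$8,498

Depreciable base = $246,216 − $60,800 = $185,416.
Rate = $185,416 / 13,244 hours = $14 per hour.
Year 1: 4,498 × $14 = $62,972. Book value $183,244.
Year 2: 1,977 × $14 = $27,678. Book value $155,566.
Year 3: 3,075 × $14 = $43,050. Book value $112,516.
Year 4: 2,633 × $14 = $36,862. Book value $75,654.
Year 5: 607 × $14 = $8,498. Book value $67,156.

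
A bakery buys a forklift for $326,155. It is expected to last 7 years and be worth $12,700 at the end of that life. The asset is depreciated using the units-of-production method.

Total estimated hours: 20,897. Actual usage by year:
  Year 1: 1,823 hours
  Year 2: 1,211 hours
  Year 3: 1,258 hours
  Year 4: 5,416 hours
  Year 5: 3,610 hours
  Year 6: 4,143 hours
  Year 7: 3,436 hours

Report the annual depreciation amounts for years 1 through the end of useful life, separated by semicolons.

$27,345; $18,165; $18,870; $81,240; $54,150; $62,145; $51,540

Depreciable base = $326,155 − $12,700 = $313,455.
Rate = $313,455 / 20,897 hours = $15 per hour.
Year 1: 1,823 × $15 = $27,345. Book value $298,810.
Year 2: 1,211 × $15 = $18,165. Book value $280,645.
Year 3: 1,258 × $15 = $18,870. Book value $261,775.
Year 4: 5,416 × $15 = $81,240. Book value $180,535.
Year 5: 3,610 × $15 = $54,150. Book value $126,385.
Year 6: 4,143 × $15 = $62,145. Book value $64,240.
Year 7: 3,436 × $15 = $51,540. Book value $12,700.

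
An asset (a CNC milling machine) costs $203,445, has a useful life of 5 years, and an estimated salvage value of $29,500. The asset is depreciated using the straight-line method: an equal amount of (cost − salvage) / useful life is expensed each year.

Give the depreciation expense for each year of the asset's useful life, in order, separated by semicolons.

Depreciable base = $203,445 − $29,500 = $173,945.
Annual expense = $173,945 / 5 = $34,789.
End of year 1: book value $168,656.
End of year 2: book value $133,867.
End of year 3: book value $99,078.
End of year 4: book value $64,289.
End of year 5: book value $29,500.

$34,789; $34,789; $34,789; $34,789; $34,789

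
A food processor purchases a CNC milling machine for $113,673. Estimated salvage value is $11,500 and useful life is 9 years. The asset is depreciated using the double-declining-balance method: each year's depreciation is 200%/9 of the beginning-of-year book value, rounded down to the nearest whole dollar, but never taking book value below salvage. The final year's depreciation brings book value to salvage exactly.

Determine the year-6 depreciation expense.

$7,190

Depreciable base = $113,673 − $11,500 = $102,173.
Year 1: ⌊$113,673 × 200%/9⌋ = $25,260. Book value $88,413.
Year 2: ⌊$88,413 × 200%/9⌋ = $19,647. Book value $68,766.
Year 3: ⌊$68,766 × 200%/9⌋ = $15,281. Book value $53,485.
Year 4: ⌊$53,485 × 200%/9⌋ = $11,885. Book value $41,600.
Year 5: ⌊$41,600 × 200%/9⌋ = $9,244. Book value $32,356.
Year 6: ⌊$32,356 × 200%/9⌋ = $7,190. Book value $25,166.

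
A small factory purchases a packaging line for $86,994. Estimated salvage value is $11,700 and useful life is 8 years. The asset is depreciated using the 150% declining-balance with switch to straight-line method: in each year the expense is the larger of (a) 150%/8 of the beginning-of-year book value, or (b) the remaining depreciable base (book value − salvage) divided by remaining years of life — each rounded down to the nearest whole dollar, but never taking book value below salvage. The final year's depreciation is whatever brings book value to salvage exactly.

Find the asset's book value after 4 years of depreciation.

$37,913

Depreciable base = $86,994 − $11,700 = $75,294.
Year 1: DB = ⌊$86,994 × 150%/8⌋ = $16,311; SL = ⌊$75,294/8⌋ = $9,411 → take DB $16,311. Book value $70,683.
Year 2: DB = ⌊$70,683 × 150%/8⌋ = $13,253; SL = ⌊$58,983/7⌋ = $8,426 → take DB $13,253. Book value $57,430.
Year 3: DB = ⌊$57,430 × 150%/8⌋ = $10,768; SL = ⌊$45,730/6⌋ = $7,621 → take DB $10,768. Book value $46,662.
Year 4: DB = ⌊$46,662 × 150%/8⌋ = $8,749; SL = ⌊$34,962/5⌋ = $6,992 → take DB $8,749. Book value $37,913.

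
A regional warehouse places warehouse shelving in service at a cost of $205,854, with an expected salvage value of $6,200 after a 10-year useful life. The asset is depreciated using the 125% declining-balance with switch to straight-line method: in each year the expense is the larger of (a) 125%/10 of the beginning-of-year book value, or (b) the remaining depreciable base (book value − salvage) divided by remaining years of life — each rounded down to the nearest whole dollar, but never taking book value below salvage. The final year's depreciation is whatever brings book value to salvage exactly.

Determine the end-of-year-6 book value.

$81,462

Depreciable base = $205,854 − $6,200 = $199,654.
Year 1: DB = ⌊$205,854 × 125%/10⌋ = $25,731; SL = ⌊$199,654/10⌋ = $19,965 → take DB $25,731. Book value $180,123.
Year 2: DB = ⌊$180,123 × 125%/10⌋ = $22,515; SL = ⌊$173,923/9⌋ = $19,324 → take DB $22,515. Book value $157,608.
Year 3: DB = ⌊$157,608 × 125%/10⌋ = $19,701; SL = ⌊$151,408/8⌋ = $18,926 → take DB $19,701. Book value $137,907.
Year 4: DB = ⌊$137,907 × 125%/10⌋ = $17,238; SL = ⌊$131,707/7⌋ = $18,815 → take SL $18,815. Book value $119,092.
Year 5: DB = ⌊$119,092 × 125%/10⌋ = $14,886; SL = ⌊$112,892/6⌋ = $18,815 → take SL $18,815. Book value $100,277.
Year 6: DB = ⌊$100,277 × 125%/10⌋ = $12,534; SL = ⌊$94,077/5⌋ = $18,815 → take SL $18,815. Book value $81,462.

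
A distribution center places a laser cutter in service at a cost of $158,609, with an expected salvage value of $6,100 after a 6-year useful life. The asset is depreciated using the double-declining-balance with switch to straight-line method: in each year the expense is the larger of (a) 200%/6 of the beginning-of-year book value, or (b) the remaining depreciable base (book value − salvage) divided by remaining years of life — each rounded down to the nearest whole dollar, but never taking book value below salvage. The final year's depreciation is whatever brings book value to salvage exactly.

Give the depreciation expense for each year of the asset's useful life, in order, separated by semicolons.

Depreciable base = $158,609 − $6,100 = $152,509.
Year 1: DB = ⌊$158,609 × 200%/6⌋ = $52,869; SL = ⌊$152,509/6⌋ = $25,418 → take DB $52,869. Book value $105,740.
Year 2: DB = ⌊$105,740 × 200%/6⌋ = $35,246; SL = ⌊$99,640/5⌋ = $19,928 → take DB $35,246. Book value $70,494.
Year 3: DB = ⌊$70,494 × 200%/6⌋ = $23,498; SL = ⌊$64,394/4⌋ = $16,098 → take DB $23,498. Book value $46,996.
Year 4: DB = ⌊$46,996 × 200%/6⌋ = $15,665; SL = ⌊$40,896/3⌋ = $13,632 → take DB $15,665. Book value $31,331.
Year 5: DB = ⌊$31,331 × 200%/6⌋ = $10,443; SL = ⌊$25,231/2⌋ = $12,615 → take SL $12,615. Book value $18,716.
Year 6 (final): $18,716 − $6,100 = $12,616. Book value $6,100.

$52,869; $35,246; $23,498; $15,665; $12,615; $12,616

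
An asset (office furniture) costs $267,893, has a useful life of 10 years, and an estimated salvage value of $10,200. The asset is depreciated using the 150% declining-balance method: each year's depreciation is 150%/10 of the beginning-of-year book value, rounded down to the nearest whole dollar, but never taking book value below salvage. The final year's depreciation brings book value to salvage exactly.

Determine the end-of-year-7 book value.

Depreciable base = $267,893 − $10,200 = $257,693.
Year 1: ⌊$267,893 × 150%/10⌋ = $40,183. Book value $227,710.
Year 2: ⌊$227,710 × 150%/10⌋ = $34,156. Book value $193,554.
Year 3: ⌊$193,554 × 150%/10⌋ = $29,033. Book value $164,521.
Year 4: ⌊$164,521 × 150%/10⌋ = $24,678. Book value $139,843.
Year 5: ⌊$139,843 × 150%/10⌋ = $20,976. Book value $118,867.
Year 6: ⌊$118,867 × 150%/10⌋ = $17,830. Book value $101,037.
Year 7: ⌊$101,037 × 150%/10⌋ = $15,155. Book value $85,882.

$85,882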